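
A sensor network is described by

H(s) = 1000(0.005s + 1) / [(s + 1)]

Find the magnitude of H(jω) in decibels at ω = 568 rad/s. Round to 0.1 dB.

14.5 dB

At ω = 568 rad/s:
zero (1 + j568·0.005) = 1 + j2.84 → |·| ≈ 3.0109, ∠ ≈ 70.60°
pole (1 + j568·1) = 1 + j568 → |·| ≈ 568, ∠ ≈ 89.90°
|H| = 1000 · 3.0109 / (568) ≈ 5.3009
Gain = 20 log₁₀(5.3009) ≈ 14.49 dB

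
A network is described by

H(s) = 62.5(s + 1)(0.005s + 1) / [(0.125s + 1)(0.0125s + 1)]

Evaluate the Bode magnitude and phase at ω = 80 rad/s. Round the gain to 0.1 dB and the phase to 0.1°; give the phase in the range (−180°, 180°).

51.6 dB, -18.2°

At ω = 80 rad/s:
zero (1 + j80·1) = 1 + j80 → |·| ≈ 80.006, ∠ ≈ 89.28°
zero (1 + j80·0.005) = 1 + j0.4 → |·| ≈ 1.077, ∠ ≈ 21.80°
pole (1 + j80·0.125) = 1 + j10 → |·| ≈ 10.05, ∠ ≈ 84.29°
pole (1 + j80·0.0125) = 1 + j1 → |·| ≈ 1.4142, ∠ ≈ 45.00°
|H| = 62.5 · 80.006 · 1.077 / (10.05 · 1.4142) ≈ 378.91
Gain = 20 log₁₀(378.91) ≈ 51.57 dB
∠H = (89.28° + 21.80°) − (84.29° + 45.00°) = -18.21°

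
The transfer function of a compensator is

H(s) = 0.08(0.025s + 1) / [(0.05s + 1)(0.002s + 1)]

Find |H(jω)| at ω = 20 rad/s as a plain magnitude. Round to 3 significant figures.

0.0632

At ω = 20 rad/s:
zero (1 + j20·0.025) = 1 + j0.5 → |·| ≈ 1.118, ∠ ≈ 26.57°
pole (1 + j20·0.05) = 1 + j1 → |·| ≈ 1.4142, ∠ ≈ 45.00°
pole (1 + j20·0.002) = 1 + j0.04 → |·| ≈ 1.0008, ∠ ≈ 2.29°
|H| = 0.08 · 1.118 / (1.4142 · 1.0008) ≈ 0.063194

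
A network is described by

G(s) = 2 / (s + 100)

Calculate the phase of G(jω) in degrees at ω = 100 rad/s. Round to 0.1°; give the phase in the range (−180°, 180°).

Substitute s = j100:
Numerator: 2 = 2 + j0
Denominator: (j100) + 100 = 100 + j100
|N| = √(2² + 0²) ≈ 2, ∠N ≈ 0.00°
|D| = √(100² + 100²) ≈ 141.42, ∠D ≈ 45.00°
∠G = 0.00° − 45.00° = -45.00°

-45.0°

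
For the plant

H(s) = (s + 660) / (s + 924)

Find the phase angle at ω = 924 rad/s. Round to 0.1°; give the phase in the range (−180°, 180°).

At s = jω = j924:
zero (s+660): 660 + j924 → |·| = √(660²+924²) = √1289376 ≈ 1135.5, ∠ = arctan(924/660) ≈ 54.46°
pole (s+924): 924 + j924 → |·| = √(924²+924²) = √1707552 ≈ 1306.7, ∠ = arctan(924/924) ≈ 45.00°
∠H = 54.46° − 45.00° = 9.46°

9.5°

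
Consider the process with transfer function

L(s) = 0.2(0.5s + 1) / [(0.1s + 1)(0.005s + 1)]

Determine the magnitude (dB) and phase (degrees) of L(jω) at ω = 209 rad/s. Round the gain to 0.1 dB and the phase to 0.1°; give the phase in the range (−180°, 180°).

-3.2 dB, -44.1°

At ω = 209 rad/s:
zero (1 + j209·0.5) = 1 + j104.5 → |·| ≈ 104.5, ∠ ≈ 89.45°
pole (1 + j209·0.1) = 1 + j20.9 → |·| ≈ 20.924, ∠ ≈ 87.26°
pole (1 + j209·0.005) = 1 + j1.045 → |·| ≈ 1.4464, ∠ ≈ 46.26°
|L| = 0.2 · 104.5 / (20.924 · 1.4464) ≈ 0.69058
Gain = 20 log₁₀(0.69058) ≈ -3.22 dB
∠L = (89.45°) − (87.26° + 46.26°) = -44.07°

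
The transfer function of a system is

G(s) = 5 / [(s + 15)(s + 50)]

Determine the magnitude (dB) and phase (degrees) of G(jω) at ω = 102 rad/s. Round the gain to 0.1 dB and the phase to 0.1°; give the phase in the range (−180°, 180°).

At s = jω = j102:
pole (s+15): 15 + j102 → |·| = √(15²+102²) = √10629 ≈ 103.1, ∠ = arctan(102/15) ≈ 81.63°
pole (s+50): 50 + j102 → |·| = √(50²+102²) = √12904 ≈ 113.6, ∠ = arctan(102/50) ≈ 63.89°
|G| = 5 / 11712 ≈ 0.00042691
Gain = 20 log₁₀(0.00042691) ≈ -67.39 dB
∠G = 0.00° − 145.52° = -145.52°

-67.4 dB, -145.5°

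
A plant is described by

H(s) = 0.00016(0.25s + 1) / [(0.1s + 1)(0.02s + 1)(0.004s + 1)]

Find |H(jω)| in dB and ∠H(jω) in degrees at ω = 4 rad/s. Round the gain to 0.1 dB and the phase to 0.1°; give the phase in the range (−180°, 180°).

At ω = 4 rad/s:
zero (1 + j4·0.25) = 1 + j1 → |·| ≈ 1.4142, ∠ ≈ 45.00°
pole (1 + j4·0.1) = 1 + j0.4 → |·| ≈ 1.077, ∠ ≈ 21.80°
pole (1 + j4·0.02) = 1 + j0.08 → |·| ≈ 1.0032, ∠ ≈ 4.57°
pole (1 + j4·0.004) = 1 + j0.016 → |·| ≈ 1.0001, ∠ ≈ 0.92°
|H| = 0.00016 · 1.4142 / (1.077 · 1.0032 · 1.0001) ≈ 0.0002094
Gain = 20 log₁₀(0.0002094) ≈ -73.58 dB
∠H = (45.00°) − (21.80° + 4.57° + 0.92°) = 17.71°

-73.6 dB, 17.7°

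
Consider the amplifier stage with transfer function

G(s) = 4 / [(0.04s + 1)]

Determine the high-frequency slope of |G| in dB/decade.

Each pole contributes −20 dB/decade at high frequency; each zero contributes +20 dB/decade.
Net: 0 zero(s) − 1 pole(s) → -20 dB/decade.

-20 dB/decade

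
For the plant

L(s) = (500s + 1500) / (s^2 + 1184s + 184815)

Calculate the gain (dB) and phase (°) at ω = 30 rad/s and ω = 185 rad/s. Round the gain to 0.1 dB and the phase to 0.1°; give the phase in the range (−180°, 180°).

Substitute s = j30:
Numerator: 500(j30) + 1500 = 1500 + j15000
Denominator: (j30)^2 + 1184(j30) + 184815 = 183915 + j35520
|N| = √(1500² + 15000²) ≈ 15075, ∠N ≈ 84.29°
|D| = √(183915² + 35520²) ≈ 1.8731e+05, ∠D ≈ 10.93°
|L| = 15075 / 1.8731e+05 ≈ 0.080482
Gain = 20 log₁₀(0.080482) ≈ -21.89 dB
∠L = 84.29° − 10.93° = 73.36°

Substitute s = j185:
Numerator: 500(j185) + 1500 = 1500 + j92500
Denominator: (j185)^2 + 1184(j185) + 184815 = 150590 + j219040
|N| = √(1500² + 92500²) ≈ 92512, ∠N ≈ 89.07°
|D| = √(150590² + 219040²) ≈ 2.6581e+05, ∠D ≈ 55.49°
|L| = 92512 / 2.6581e+05 ≈ 0.34804
Gain = 20 log₁₀(0.34804) ≈ -9.17 dB
∠L = 89.07° − 55.49° = 33.58°

ω = 30: -21.9 dB, 73.4°; ω = 185: -9.2 dB, 33.6°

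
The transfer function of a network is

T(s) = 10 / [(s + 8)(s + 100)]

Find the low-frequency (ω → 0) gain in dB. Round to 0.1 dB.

T(0) = 10 / (8·100) = 0.0125
20 log₁₀(0.0125) ≈ -38.06 dB

-38.1 dB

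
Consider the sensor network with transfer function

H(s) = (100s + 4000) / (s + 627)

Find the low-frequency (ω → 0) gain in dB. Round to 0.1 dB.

16.1 dB

H(0) = 4000 / 627 ≈ 6.3796
20 log₁₀(6.3796) ≈ 16.10 dB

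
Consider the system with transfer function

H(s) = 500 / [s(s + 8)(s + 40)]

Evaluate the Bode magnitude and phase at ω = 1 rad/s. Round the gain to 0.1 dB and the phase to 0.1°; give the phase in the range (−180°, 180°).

At s = jω = j1:
pole (s+8): 8 + j1 → |·| = √(8²+1²) = √65 ≈ 8.0623, ∠ = arctan(1/8) ≈ 7.13°
pole (s+40): 40 + j1 → |·| = √(40²+1²) = √1601 ≈ 40.012, ∠ = arctan(1/40) ≈ 1.43°
pole at origin: |s| = 1, ∠ = 90.00° (in denominator)
|H| = 500 / 322.59 ≈ 1.55
Gain = 20 log₁₀(1.55) ≈ 3.81 dB
∠H = 0.00° − 98.56° = -98.56°

3.8 dB, -98.6°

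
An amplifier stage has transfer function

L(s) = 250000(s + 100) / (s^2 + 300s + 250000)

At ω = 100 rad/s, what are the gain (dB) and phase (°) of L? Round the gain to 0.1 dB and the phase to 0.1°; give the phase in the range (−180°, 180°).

43.3 dB, 37.9°

At s = jω = j100:
zero (s+100): 100 + j100 → |·| = √(100²+100²) = √20000 ≈ 141.42, ∠ = arctan(100/100) ≈ 45.00°
quadratic: (j100)² + 300·j100 + 250000 = 240000 + j30000 → |·| ≈ 2.4187e+05, ∠ ≈ 7.13°
|L| = 250000 · 141.42 / 2.4187e+05 ≈ 146.17
Gain = 20 log₁₀(146.17) ≈ 43.30 dB
∠L = 45.00° − 7.13° = 37.87°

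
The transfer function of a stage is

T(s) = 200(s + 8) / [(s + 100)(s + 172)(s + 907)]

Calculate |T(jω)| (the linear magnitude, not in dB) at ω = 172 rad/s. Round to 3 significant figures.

0.000771

At s = jω = j172:
zero (s+8): 8 + j172 → |·| = √(8²+172²) = √29648 ≈ 172.19, ∠ = arctan(172/8) ≈ 87.34°
pole (s+100): 100 + j172 → |·| = √(100²+172²) = √39584 ≈ 198.96, ∠ = arctan(172/100) ≈ 59.83°
pole (s+172): 172 + j172 → |·| = √(172²+172²) = √59168 ≈ 243.24, ∠ = arctan(172/172) ≈ 45.00°
pole (s+907): 907 + j172 → |·| = √(907²+172²) = √852233 ≈ 923.16, ∠ = arctan(172/907) ≈ 10.74°
|T| = 200 · 172.19 / 4.4676e+07 ≈ 0.00077084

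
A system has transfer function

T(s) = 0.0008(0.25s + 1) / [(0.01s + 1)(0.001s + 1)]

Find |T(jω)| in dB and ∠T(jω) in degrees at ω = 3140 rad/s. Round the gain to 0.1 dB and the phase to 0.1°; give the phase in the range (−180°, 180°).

At ω = 3140 rad/s:
zero (1 + j3140·0.25) = 1 + j785 → |·| ≈ 785, ∠ ≈ 89.93°
pole (1 + j3140·0.01) = 1 + j31.4 → |·| ≈ 31.416, ∠ ≈ 88.18°
pole (1 + j3140·0.001) = 1 + j3.14 → |·| ≈ 3.2954, ∠ ≈ 72.33°
|T| = 0.0008 · 785 / (31.416 · 3.2954) ≈ 0.006066
Gain = 20 log₁₀(0.006066) ≈ -44.34 dB
∠T = (89.93°) − (88.18° + 72.33°) = -70.58°

-44.3 dB, -70.6°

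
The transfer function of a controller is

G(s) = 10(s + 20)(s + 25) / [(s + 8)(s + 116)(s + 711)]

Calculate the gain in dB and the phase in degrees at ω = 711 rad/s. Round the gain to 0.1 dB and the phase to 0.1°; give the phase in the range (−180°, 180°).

At s = jω = j711:
zero (s+20): 20 + j711 → |·| = √(20²+711²) = √505921 ≈ 711.28, ∠ = arctan(711/20) ≈ 88.39°
zero (s+25): 25 + j711 → |·| = √(25²+711²) = √506146 ≈ 711.44, ∠ = arctan(711/25) ≈ 87.99°
pole (s+8): 8 + j711 → |·| = √(8²+711²) = √505585 ≈ 711.05, ∠ = arctan(711/8) ≈ 89.36°
pole (s+116): 116 + j711 → |·| = √(116²+711²) = √518977 ≈ 720.4, ∠ = arctan(711/116) ≈ 80.73°
pole (s+711): 711 + j711 → |·| = √(711²+711²) = √1011042 ≈ 1005.5, ∠ = arctan(711/711) ≈ 45.00°
|G| = 10 · 5.0603e+05 / 5.1506e+08 ≈ 0.0098247
Gain = 20 log₁₀(0.0098247) ≈ -40.15 dB
∠G = 176.38° − 215.09° = -38.71°

-40.2 dB, -38.7°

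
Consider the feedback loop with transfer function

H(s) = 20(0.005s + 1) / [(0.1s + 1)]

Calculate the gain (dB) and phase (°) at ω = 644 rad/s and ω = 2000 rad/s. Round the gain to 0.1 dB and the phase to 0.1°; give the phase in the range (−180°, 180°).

ω = 644: 0.4 dB, -16.4°; ω = 2000: 0.0 dB, -5.4°

At ω = 644 rad/s:
zero (1 + j644·0.005) = 1 + j3.22 → |·| ≈ 3.3717, ∠ ≈ 72.75°
pole (1 + j644·0.1) = 1 + j64.4 → |·| ≈ 64.408, ∠ ≈ 89.11°
|H| = 20 · 3.3717 / (64.408) ≈ 1.047
Gain = 20 log₁₀(1.047) ≈ 0.40 dB
∠H = (72.75°) − (89.11°) = -16.36°

At ω = 2000 rad/s:
zero (1 + j2000·0.005) = 1 + j10 → |·| ≈ 10.05, ∠ ≈ 84.29°
pole (1 + j2000·0.1) = 1 + j200 → |·| ≈ 200, ∠ ≈ 89.71°
|H| = 20 · 10.05 / (200) ≈ 1.005
Gain = 20 log₁₀(1.005) ≈ 0.04 dB
∠H = (84.29°) − (89.71°) = -5.42°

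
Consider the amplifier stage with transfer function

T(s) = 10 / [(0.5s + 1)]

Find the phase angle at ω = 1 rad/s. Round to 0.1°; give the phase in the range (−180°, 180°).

-26.6°

At ω = 1 rad/s:
pole (1 + j1·0.5) = 1 + j0.5 → |·| ≈ 1.118, ∠ ≈ 26.57°
∠T = (0°) − (26.57°) = -26.57°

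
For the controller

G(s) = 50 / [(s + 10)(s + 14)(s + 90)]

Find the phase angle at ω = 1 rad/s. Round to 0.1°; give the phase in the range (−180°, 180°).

At s = jω = j1:
pole (s+10): 10 + j1 → |·| = √(10²+1²) = √101 ≈ 10.05, ∠ = arctan(1/10) ≈ 5.71°
pole (s+14): 14 + j1 → |·| = √(14²+1²) = √197 ≈ 14.036, ∠ = arctan(1/14) ≈ 4.09°
pole (s+90): 90 + j1 → |·| = √(90²+1²) = √8101 ≈ 90.006, ∠ = arctan(1/90) ≈ 0.64°
∠G = 0.00° − 10.44° = -10.44°

-10.4°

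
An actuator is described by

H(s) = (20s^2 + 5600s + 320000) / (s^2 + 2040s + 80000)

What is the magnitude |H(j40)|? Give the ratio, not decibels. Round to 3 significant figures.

3.22

Substitute s = j40:
Numerator: 20(j40)^2 + 5600(j40) + 320000 = 288000 + j224000
Denominator: (j40)^2 + 2040(j40) + 80000 = 78400 + j81600
|N| = √(288000² + 224000²) ≈ 3.6486e+05, ∠N ≈ 37.87°
|D| = √(78400² + 81600²) ≈ 1.1316e+05, ∠D ≈ 46.15°
|H| = 3.6486e+05 / 1.1316e+05 ≈ 3.2243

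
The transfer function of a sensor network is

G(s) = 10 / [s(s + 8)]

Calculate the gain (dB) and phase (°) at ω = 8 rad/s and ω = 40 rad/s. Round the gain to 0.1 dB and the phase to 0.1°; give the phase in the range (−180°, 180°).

ω = 8: -19.1 dB, -135.0°; ω = 40: -44.3 dB, -168.7°

At s = jω = j8:
pole (s+8): 8 + j8 → |·| = √(8²+8²) = √128 ≈ 11.314, ∠ = arctan(8/8) ≈ 45.00°
pole at origin: |s| = 8, ∠ = 90.00° (in denominator)
|G| = 10 / 90.512 ≈ 0.11048
Gain = 20 log₁₀(0.11048) ≈ -19.13 dB
∠G = 0.00° − 135.00° = -135.00°

At s = jω = j40:
pole (s+8): 8 + j40 → |·| = √(8²+40²) = √1664 ≈ 40.792, ∠ = arctan(40/8) ≈ 78.69°
pole at origin: |s| = 40, ∠ = 90.00° (in denominator)
|G| = 10 / 1631.7 ≈ 0.0061286
Gain = 20 log₁₀(0.0061286) ≈ -44.25 dB
∠G = 0.00° − 168.69° = -168.69°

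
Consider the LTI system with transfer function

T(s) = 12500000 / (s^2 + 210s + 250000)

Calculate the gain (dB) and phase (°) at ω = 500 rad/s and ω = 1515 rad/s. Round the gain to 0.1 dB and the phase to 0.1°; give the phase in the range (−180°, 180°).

At s = jω = j500:
quadratic: (j500)² + 210·j500 + 250000 = 0 + j105000 → |·| ≈ 1.05e+05, ∠ ≈ 90.00°
|T| = 12500000 / 1.05e+05 ≈ 119.05
Gain = 20 log₁₀(119.05) ≈ 41.51 dB
∠T = 0.00° − 90.00° = -90.00°

At s = jω = j1515:
quadratic: (j1515)² + 210·j1515 + 250000 = -2045225 + j318150 → |·| ≈ 2.0698e+06, ∠ ≈ 171.16°
|T| = 12500000 / 2.0698e+06 ≈ 6.0392
Gain = 20 log₁₀(6.0392) ≈ 15.62 dB
∠T = 0.00° − 171.16° = -171.16°

ω = 500: 41.5 dB, -90.0°; ω = 1515: 15.6 dB, -171.2°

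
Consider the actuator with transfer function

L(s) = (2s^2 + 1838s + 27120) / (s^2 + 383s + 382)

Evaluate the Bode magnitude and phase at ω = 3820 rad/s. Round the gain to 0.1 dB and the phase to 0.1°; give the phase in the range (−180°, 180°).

Substitute s = j3820:
Numerator: 2(j3820)^2 + 1838(j3820) + 27120 = -29157680 + j7021160
Denominator: (j3820)^2 + 383(j3820) + 382 = -14592018 + j1463060
|N| = √(29157680² + 7021160²) ≈ 2.9991e+07, ∠N ≈ 166.46°
|D| = √(14592018² + 1463060²) ≈ 1.4665e+07, ∠D ≈ 174.27°
|L| = 2.9991e+07 / 1.4665e+07 ≈ 2.0451
Gain = 20 log₁₀(2.0451) ≈ 6.21 dB
∠L = 166.46° − 174.27° = -7.81°

6.2 dB, -7.8°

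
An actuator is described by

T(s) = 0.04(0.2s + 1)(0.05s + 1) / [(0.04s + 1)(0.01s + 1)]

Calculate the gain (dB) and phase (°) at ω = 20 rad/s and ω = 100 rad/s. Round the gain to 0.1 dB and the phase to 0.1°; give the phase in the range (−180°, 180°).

ω = 20: -15.0 dB, 71.0°; ω = 100: -3.1 dB, 44.9°

At ω = 20 rad/s:
zero (1 + j20·0.2) = 1 + j4 → |·| ≈ 4.1231, ∠ ≈ 75.96°
zero (1 + j20·0.05) = 1 + j1 → |·| ≈ 1.4142, ∠ ≈ 45.00°
pole (1 + j20·0.04) = 1 + j0.8 → |·| ≈ 1.2806, ∠ ≈ 38.66°
pole (1 + j20·0.01) = 1 + j0.2 → |·| ≈ 1.0198, ∠ ≈ 11.31°
|T| = 0.04 · 4.1231 · 1.4142 / (1.2806 · 1.0198) ≈ 0.17859
Gain = 20 log₁₀(0.17859) ≈ -14.96 dB
∠T = (75.96° + 45.00°) − (38.66° + 11.31°) = 70.99°

At ω = 100 rad/s:
zero (1 + j100·0.2) = 1 + j20 → |·| ≈ 20.025, ∠ ≈ 87.14°
zero (1 + j100·0.05) = 1 + j5 → |·| ≈ 5.099, ∠ ≈ 78.69°
pole (1 + j100·0.04) = 1 + j4 → |·| ≈ 4.1231, ∠ ≈ 75.96°
pole (1 + j100·0.01) = 1 + j1 → |·| ≈ 1.4142, ∠ ≈ 45.00°
|T| = 0.04 · 20.025 · 5.099 / (4.1231 · 1.4142) ≈ 0.70046
Gain = 20 log₁₀(0.70046) ≈ -3.09 dB
∠T = (87.14° + 78.69°) − (75.96° + 45.00°) = 44.87°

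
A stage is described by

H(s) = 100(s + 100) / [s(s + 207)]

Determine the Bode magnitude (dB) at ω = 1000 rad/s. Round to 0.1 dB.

At s = jω = j1000:
zero (s+100): 100 + j1000 → |·| = √(100²+1000²) = √1010000 ≈ 1005, ∠ = arctan(1000/100) ≈ 84.29°
pole (s+207): 207 + j1000 → |·| = √(207²+1000²) = √1042849 ≈ 1021.2, ∠ = arctan(1000/207) ≈ 78.30°
pole at origin: |s| = 1000, ∠ = 90.00° (in denominator)
|H| = 100 · 1005 / 1.0212e+06 ≈ 0.098414
Gain = 20 log₁₀(0.098414) ≈ -20.14 dB

-20.1 dB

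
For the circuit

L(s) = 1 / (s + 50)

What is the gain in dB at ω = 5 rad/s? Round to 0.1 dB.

At s = jω = j5:
pole (s+50): 50 + j5 → |·| = √(50²+5²) = √2525 ≈ 50.249, ∠ = arctan(5/50) ≈ 5.71°
|L| = 1 / 50.249 ≈ 0.019901
Gain = 20 log₁₀(0.019901) ≈ -34.02 dB

-34.0 dB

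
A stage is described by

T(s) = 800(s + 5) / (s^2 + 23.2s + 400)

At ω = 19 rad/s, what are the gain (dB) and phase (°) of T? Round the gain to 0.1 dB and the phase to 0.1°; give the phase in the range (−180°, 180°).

31.0 dB, -9.7°

At s = jω = j19:
zero (s+5): 5 + j19 → |·| = √(5²+19²) = √386 ≈ 19.647, ∠ = arctan(19/5) ≈ 75.26°
quadratic: (j19)² + 23.2·j19 + 400 = 39 + j440.8 → |·| ≈ 442.52, ∠ ≈ 84.94°
|T| = 800 · 19.647 / 442.52 ≈ 35.518
Gain = 20 log₁₀(35.518) ≈ 31.01 dB
∠T = 75.26° − 84.94° = -9.68°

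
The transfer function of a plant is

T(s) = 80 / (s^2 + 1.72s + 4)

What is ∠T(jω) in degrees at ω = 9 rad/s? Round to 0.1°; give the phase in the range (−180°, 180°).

At s = jω = j9:
quadratic: (j9)² + 1.72·j9 + 4 = -77 + j15.48 → |·| ≈ 78.541, ∠ ≈ 168.63°
∠T = 0.00° − 168.63° = -168.63°

-168.6°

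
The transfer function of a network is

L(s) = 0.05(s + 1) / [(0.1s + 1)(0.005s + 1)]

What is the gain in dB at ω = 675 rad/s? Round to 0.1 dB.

At ω = 675 rad/s:
zero (1 + j675·1) = 1 + j675 → |·| ≈ 675, ∠ ≈ 89.92°
pole (1 + j675·0.1) = 1 + j67.5 → |·| ≈ 67.507, ∠ ≈ 89.15°
pole (1 + j675·0.005) = 1 + j3.375 → |·| ≈ 3.52, ∠ ≈ 73.50°
|L| = 0.05 · 675 / (67.507 · 3.52) ≈ 0.14203
Gain = 20 log₁₀(0.14203) ≈ -16.95 dB

-17.0 dB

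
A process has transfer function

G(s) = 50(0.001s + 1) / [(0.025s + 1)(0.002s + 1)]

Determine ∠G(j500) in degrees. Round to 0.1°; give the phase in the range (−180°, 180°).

At ω = 500 rad/s:
zero (1 + j500·0.001) = 1 + j0.5 → |·| ≈ 1.118, ∠ ≈ 26.57°
pole (1 + j500·0.025) = 1 + j12.5 → |·| ≈ 12.54, ∠ ≈ 85.43°
pole (1 + j500·0.002) = 1 + j1 → |·| ≈ 1.4142, ∠ ≈ 45.00°
∠G = (26.57°) − (85.43° + 45.00°) = -103.86°

-103.9°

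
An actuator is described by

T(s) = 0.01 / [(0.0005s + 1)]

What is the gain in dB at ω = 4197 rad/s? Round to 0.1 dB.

At ω = 4197 rad/s:
pole (1 + j4197·0.0005) = 1 + j2.0985 → |·| ≈ 2.3246, ∠ ≈ 64.52°
|T| = 0.01 · 1 / (2.3246) ≈ 0.0043018
Gain = 20 log₁₀(0.0043018) ≈ -47.33 dB

-47.3 dB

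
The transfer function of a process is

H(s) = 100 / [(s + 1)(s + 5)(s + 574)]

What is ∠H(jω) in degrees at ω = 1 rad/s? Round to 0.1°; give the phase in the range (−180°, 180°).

At s = jω = j1:
pole (s+1): 1 + j1 → |·| = √(1²+1²) = √2 ≈ 1.4142, ∠ = arctan(1/1) ≈ 45.00°
pole (s+5): 5 + j1 → |·| = √(5²+1²) = √26 ≈ 5.099, ∠ = arctan(1/5) ≈ 11.31°
pole (s+574): 574 + j1 → |·| = √(574²+1²) = √329477 ≈ 574, ∠ = arctan(1/574) ≈ 0.10°
∠H = 0.00° − 56.41° = -56.41°

-56.4°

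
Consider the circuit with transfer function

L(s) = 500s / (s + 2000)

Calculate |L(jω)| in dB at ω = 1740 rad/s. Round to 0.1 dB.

50.3 dB

At s = jω = j1740:
zero at origin: s = j1740 → |·| = 1740, ∠ = 90.00°
pole (s+2000): 2000 + j1740 → |·| = √(2000²+1740²) = √7027600 ≈ 2651, ∠ = arctan(1740/2000) ≈ 41.02°
|L| = 500 · 1740 / 2651 ≈ 328.18
Gain = 20 log₁₀(328.18) ≈ 50.32 dB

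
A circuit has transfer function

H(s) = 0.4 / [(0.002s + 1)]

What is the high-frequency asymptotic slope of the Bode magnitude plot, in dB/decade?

-20 dB/decade

Each pole contributes −20 dB/decade at high frequency; each zero contributes +20 dB/decade.
Net: 0 zero(s) − 1 pole(s) → -20 dB/decade.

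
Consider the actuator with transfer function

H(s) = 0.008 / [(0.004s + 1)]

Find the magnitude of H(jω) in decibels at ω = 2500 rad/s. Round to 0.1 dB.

At ω = 2500 rad/s:
pole (1 + j2500·0.004) = 1 + j10 → |·| ≈ 10.05, ∠ ≈ 84.29°
|H| = 0.008 · 1 / (10.05) ≈ 0.00079602
Gain = 20 log₁₀(0.00079602) ≈ -61.98 dB

-62.0 dB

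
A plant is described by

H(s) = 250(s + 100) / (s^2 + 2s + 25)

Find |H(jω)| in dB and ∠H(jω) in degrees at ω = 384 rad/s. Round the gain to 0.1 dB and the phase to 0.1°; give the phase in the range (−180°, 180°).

-3.4 dB, -104.3°

At s = jω = j384:
zero (s+100): 100 + j384 → |·| = √(100²+384²) = √157456 ≈ 396.81, ∠ = arctan(384/100) ≈ 75.40°
quadratic: (j384)² + 2·j384 + 25 = -147431 + j768 → |·| ≈ 1.4743e+05, ∠ ≈ 179.70°
|H| = 250 · 396.81 / 1.4743e+05 ≈ 0.67288
Gain = 20 log₁₀(0.67288) ≈ -3.44 dB
∠H = 75.40° − 179.70° = -104.30°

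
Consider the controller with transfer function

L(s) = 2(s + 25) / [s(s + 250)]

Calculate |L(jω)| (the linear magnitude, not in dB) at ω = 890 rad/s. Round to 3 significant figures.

At s = jω = j890:
zero (s+25): 25 + j890 → |·| = √(25²+890²) = √792725 ≈ 890.35, ∠ = arctan(890/25) ≈ 88.39°
pole (s+250): 250 + j890 → |·| = √(250²+890²) = √854600 ≈ 924.45, ∠ = arctan(890/250) ≈ 74.31°
pole at origin: |s| = 890, ∠ = 90.00° (in denominator)
|L| = 2 · 890.35 / 8.2276e+05 ≈ 0.0021643

0.00216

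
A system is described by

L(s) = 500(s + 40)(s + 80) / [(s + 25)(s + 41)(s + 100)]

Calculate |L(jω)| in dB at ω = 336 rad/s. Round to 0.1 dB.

3.3 dB

At s = jω = j336:
zero (s+40): 40 + j336 → |·| = √(40²+336²) = √114496 ≈ 338.37, ∠ = arctan(336/40) ≈ 83.21°
zero (s+80): 80 + j336 → |·| = √(80²+336²) = √119296 ≈ 345.39, ∠ = arctan(336/80) ≈ 76.61°
pole (s+25): 25 + j336 → |·| = √(25²+336²) = √113521 ≈ 336.93, ∠ = arctan(336/25) ≈ 85.74°
pole (s+41): 41 + j336 → |·| = √(41²+336²) = √114577 ≈ 338.49, ∠ = arctan(336/41) ≈ 83.04°
pole (s+100): 100 + j336 → |·| = √(100²+336²) = √122896 ≈ 350.57, ∠ = arctan(336/100) ≈ 73.43°
|L| = 500 · 1.1687e+05 / 3.9982e+07 ≈ 1.4615
Gain = 20 log₁₀(1.4615) ≈ 3.30 dB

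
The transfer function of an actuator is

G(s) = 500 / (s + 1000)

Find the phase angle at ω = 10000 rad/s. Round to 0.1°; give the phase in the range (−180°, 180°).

Substitute s = j10000:
Numerator: 500 = 500 + j0
Denominator: (j10000) + 1000 = 1000 + j10000
|N| = √(500² + 0²) ≈ 500, ∠N ≈ 0.00°
|D| = √(1000² + 10000²) ≈ 10050, ∠D ≈ 84.29°
∠G = 0.00° − 84.29° = -84.29°

-84.3°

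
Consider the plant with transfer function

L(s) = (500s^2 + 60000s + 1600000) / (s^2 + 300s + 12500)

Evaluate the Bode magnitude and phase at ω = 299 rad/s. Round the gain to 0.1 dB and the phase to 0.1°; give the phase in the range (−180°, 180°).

51.9 dB, 26.8°

Substitute s = j299:
Numerator: 500(j299)^2 + 60000(j299) + 1600000 = -43100500 + j17940000
Denominator: (j299)^2 + 300(j299) + 12500 = -76901 + j89700
|N| = √(43100500² + 17940000²) ≈ 4.6685e+07, ∠N ≈ 157.40°
|D| = √(76901² + 89700²) ≈ 1.1815e+05, ∠D ≈ 130.61°
|L| = 4.6685e+07 / 1.1815e+05 ≈ 395.13
Gain = 20 log₁₀(395.13) ≈ 51.93 dB
∠L = 157.40° − 130.61° = 26.79°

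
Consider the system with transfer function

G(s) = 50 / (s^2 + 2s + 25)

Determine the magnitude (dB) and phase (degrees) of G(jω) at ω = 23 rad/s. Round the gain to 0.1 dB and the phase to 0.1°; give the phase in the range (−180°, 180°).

-20.1 dB, -174.8°

At s = jω = j23:
quadratic: (j23)² + 2·j23 + 25 = -504 + j46 → |·| ≈ 506.09, ∠ ≈ 174.79°
|G| = 50 / 506.09 ≈ 0.098797
Gain = 20 log₁₀(0.098797) ≈ -20.11 dB
∠G = 0.00° − 174.79° = -174.79°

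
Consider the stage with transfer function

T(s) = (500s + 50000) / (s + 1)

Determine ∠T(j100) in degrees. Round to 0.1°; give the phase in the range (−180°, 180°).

Substitute s = j100:
Numerator: 500(j100) + 50000 = 50000 + j50000
Denominator: (j100) + 1 = 1 + j100
|N| = √(50000² + 50000²) ≈ 70711, ∠N ≈ 45.00°
|D| = √(1² + 100²) ≈ 100, ∠D ≈ 89.43°
∠T = 45.00° − 89.43° = -44.43°

-44.4°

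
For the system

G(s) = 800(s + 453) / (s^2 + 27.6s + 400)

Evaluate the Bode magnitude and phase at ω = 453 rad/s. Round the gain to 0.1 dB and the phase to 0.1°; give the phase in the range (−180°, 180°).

8.0 dB, -131.5°

At s = jω = j453:
zero (s+453): 453 + j453 → |·| = √(453²+453²) = √410418 ≈ 640.64, ∠ = arctan(453/453) ≈ 45.00°
quadratic: (j453)² + 27.6·j453 + 400 = -204809 + j12502.8 → |·| ≈ 2.0519e+05, ∠ ≈ 176.51°
|G| = 800 · 640.64 / 2.0519e+05 ≈ 2.4977
Gain = 20 log₁₀(2.4977) ≈ 7.95 dB
∠G = 45.00° − 176.51° = -131.51°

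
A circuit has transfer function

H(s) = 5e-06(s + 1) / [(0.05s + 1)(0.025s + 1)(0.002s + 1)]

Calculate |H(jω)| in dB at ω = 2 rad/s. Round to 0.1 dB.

-99.1 dB

At ω = 2 rad/s:
zero (1 + j2·1) = 1 + j2 → |·| ≈ 2.2361, ∠ ≈ 63.43°
pole (1 + j2·0.05) = 1 + j0.1 → |·| ≈ 1.005, ∠ ≈ 5.71°
pole (1 + j2·0.025) = 1 + j0.05 → |·| ≈ 1.0012, ∠ ≈ 2.86°
pole (1 + j2·0.002) = 1 + j0.004 → |·| ≈ 1, ∠ ≈ 0.23°
|H| = 5e-06 · 2.2361 / (1.005 · 1.0012 · 1) ≈ 1.1112e-05
Gain = 20 log₁₀(1.1112e-05) ≈ -99.08 dB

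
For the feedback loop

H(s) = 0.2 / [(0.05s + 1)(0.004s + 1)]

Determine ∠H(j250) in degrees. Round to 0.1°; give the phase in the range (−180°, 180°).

-130.4°

At ω = 250 rad/s:
pole (1 + j250·0.05) = 1 + j12.5 → |·| ≈ 12.54, ∠ ≈ 85.43°
pole (1 + j250·0.004) = 1 + j1 → |·| ≈ 1.4142, ∠ ≈ 45.00°
∠H = (0°) − (85.43° + 45.00°) = -130.43°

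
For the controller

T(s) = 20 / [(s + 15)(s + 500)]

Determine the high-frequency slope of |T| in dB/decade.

-40 dB/decade

Each pole contributes −20 dB/decade at high frequency; each zero contributes +20 dB/decade.
Net: 0 zero(s) − 2 pole(s) → -40 dB/decade.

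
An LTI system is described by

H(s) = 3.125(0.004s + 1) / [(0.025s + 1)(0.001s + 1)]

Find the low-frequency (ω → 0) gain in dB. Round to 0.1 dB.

9.9 dB

H(0) = 3.125 · 1 / 1 = 3.125
20 log₁₀(3.125) ≈ 9.90 dB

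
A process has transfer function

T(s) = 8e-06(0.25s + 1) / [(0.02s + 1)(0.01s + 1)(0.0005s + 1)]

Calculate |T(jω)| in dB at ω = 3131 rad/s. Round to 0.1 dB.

At ω = 3131 rad/s:
zero (1 + j3131·0.25) = 1 + j782.75 → |·| ≈ 782.75, ∠ ≈ 89.93°
pole (1 + j3131·0.02) = 1 + j62.62 → |·| ≈ 62.628, ∠ ≈ 89.09°
pole (1 + j3131·0.01) = 1 + j31.31 → |·| ≈ 31.326, ∠ ≈ 88.17°
pole (1 + j3131·0.0005) = 1 + j1.5655 → |·| ≈ 1.8576, ∠ ≈ 57.43°
|T| = 8e-06 · 782.75 / (62.628 · 31.326 · 1.8576) ≈ 1.7183e-06
Gain = 20 log₁₀(1.7183e-06) ≈ -115.30 dB

-115.3 dB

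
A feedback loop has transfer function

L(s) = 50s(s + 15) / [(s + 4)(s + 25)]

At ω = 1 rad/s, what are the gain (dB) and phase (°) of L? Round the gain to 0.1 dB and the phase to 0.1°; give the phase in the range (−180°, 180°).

At s = jω = j1:
zero (s+15): 15 + j1 → |·| = √(15²+1²) = √226 ≈ 15.033, ∠ = arctan(1/15) ≈ 3.81°
zero at origin: s = j1 → |·| = 1, ∠ = 90.00°
pole (s+4): 4 + j1 → |·| = √(4²+1²) = √17 ≈ 4.1231, ∠ = arctan(1/4) ≈ 14.04°
pole (s+25): 25 + j1 → |·| = √(25²+1²) = √626 ≈ 25.02, ∠ = arctan(1/25) ≈ 2.29°
|L| = 50 · 15.033 / 103.16 ≈ 7.2863
Gain = 20 log₁₀(7.2863) ≈ 17.25 dB
∠L = 93.81° − 16.33° = 77.48°

17.3 dB, 77.5°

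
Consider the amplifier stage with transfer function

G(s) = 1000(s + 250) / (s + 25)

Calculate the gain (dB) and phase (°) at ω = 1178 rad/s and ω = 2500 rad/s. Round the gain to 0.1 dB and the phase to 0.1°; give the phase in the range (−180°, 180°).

ω = 1178: 60.2 dB, -10.8°; ω = 2500: 60.0 dB, -5.1°

At s = jω = j1178:
zero (s+250): 250 + j1178 → |·| = √(250²+1178²) = √1450184 ≈ 1204.2, ∠ = arctan(1178/250) ≈ 78.02°
pole (s+25): 25 + j1178 → |·| = √(25²+1178²) = √1388309 ≈ 1178.3, ∠ = arctan(1178/25) ≈ 88.78°
|G| = 1000 · 1204.2 / 1178.3 ≈ 1022
Gain = 20 log₁₀(1022) ≈ 60.19 dB
∠G = 78.02° − 88.78° = -10.76°

At s = jω = j2500:
zero (s+250): 250 + j2500 → |·| = √(250²+2500²) = √6312500 ≈ 2512.5, ∠ = arctan(2500/250) ≈ 84.29°
pole (s+25): 25 + j2500 → |·| = √(25²+2500²) = √6250625 ≈ 2500.1, ∠ = arctan(2500/25) ≈ 89.43°
|G| = 1000 · 2512.5 / 2500.1 ≈ 1005
Gain = 20 log₁₀(1005) ≈ 60.04 dB
∠G = 84.29° − 89.43° = -5.14°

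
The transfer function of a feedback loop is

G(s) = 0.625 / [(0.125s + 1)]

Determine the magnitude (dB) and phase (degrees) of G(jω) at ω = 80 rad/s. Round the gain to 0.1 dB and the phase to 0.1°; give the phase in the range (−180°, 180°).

-24.1 dB, -84.3°

At ω = 80 rad/s:
pole (1 + j80·0.125) = 1 + j10 → |·| ≈ 10.05, ∠ ≈ 84.29°
|G| = 0.625 · 1 / (10.05) ≈ 0.062189
Gain = 20 log₁₀(0.062189) ≈ -24.13 dB
∠G = (0°) − (84.29°) = -84.29°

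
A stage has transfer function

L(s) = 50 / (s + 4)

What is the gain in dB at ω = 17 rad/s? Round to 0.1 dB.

9.1 dB

At s = jω = j17:
pole (s+4): 4 + j17 → |·| = √(4²+17²) = √305 ≈ 17.464, ∠ = arctan(17/4) ≈ 76.76°
|L| = 50 / 17.464 ≈ 2.863
Gain = 20 log₁₀(2.863) ≈ 9.14 dB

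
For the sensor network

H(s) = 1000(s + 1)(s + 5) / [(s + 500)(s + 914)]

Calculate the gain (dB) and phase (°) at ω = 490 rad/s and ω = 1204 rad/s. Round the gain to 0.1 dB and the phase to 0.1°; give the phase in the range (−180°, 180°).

At s = jω = j490:
zero (s+1): 1 + j490 → |·| = √(1²+490²) = √240101 ≈ 490, ∠ = arctan(490/1) ≈ 89.88°
zero (s+5): 5 + j490 → |·| = √(5²+490²) = √240125 ≈ 490.03, ∠ = arctan(490/5) ≈ 89.42°
pole (s+500): 500 + j490 → |·| = √(500²+490²) = √490100 ≈ 700.07, ∠ = arctan(490/500) ≈ 44.42°
pole (s+914): 914 + j490 → |·| = √(914²+490²) = √1075496 ≈ 1037.1, ∠ = arctan(490/914) ≈ 28.20°
|H| = 1000 · 2.4011e+05 / 7.2604e+05 ≈ 330.71
Gain = 20 log₁₀(330.71) ≈ 50.39 dB
∠H = 179.30° − 72.62° = 106.68°

At s = jω = j1204:
zero (s+1): 1 + j1204 → |·| = √(1²+1204²) = √1449617 ≈ 1204, ∠ = arctan(1204/1) ≈ 89.95°
zero (s+5): 5 + j1204 → |·| = √(5²+1204²) = √1449641 ≈ 1204, ∠ = arctan(1204/5) ≈ 89.76°
pole (s+500): 500 + j1204 → |·| = √(500²+1204²) = √1699616 ≈ 1303.7, ∠ = arctan(1204/500) ≈ 67.45°
pole (s+914): 914 + j1204 → |·| = √(914²+1204²) = √2285012 ≈ 1511.6, ∠ = arctan(1204/914) ≈ 52.80°
|H| = 1000 · 1.4496e+06 / 1.9707e+06 ≈ 735.58
Gain = 20 log₁₀(735.58) ≈ 57.33 dB
∠H = 179.71° − 120.25° = 59.46°

ω = 490: 50.4 dB, 106.7°; ω = 1204: 57.3 dB, 59.5°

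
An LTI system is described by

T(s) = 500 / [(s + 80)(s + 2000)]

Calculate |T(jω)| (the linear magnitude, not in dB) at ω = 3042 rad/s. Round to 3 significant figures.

4.51e-05

At s = jω = j3042:
pole (s+80): 80 + j3042 → |·| = √(80²+3042²) = √9260164 ≈ 3043.1, ∠ = arctan(3042/80) ≈ 88.49°
pole (s+2000): 2000 + j3042 → |·| = √(2000²+3042²) = √13253764 ≈ 3640.6, ∠ = arctan(3042/2000) ≈ 56.68°
|T| = 500 / 1.1079e+07 ≈ 4.513e-05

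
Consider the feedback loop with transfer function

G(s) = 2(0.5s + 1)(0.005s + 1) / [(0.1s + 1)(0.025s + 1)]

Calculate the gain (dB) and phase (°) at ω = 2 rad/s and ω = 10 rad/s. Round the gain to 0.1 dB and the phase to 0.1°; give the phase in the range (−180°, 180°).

At ω = 2 rad/s:
zero (1 + j2·0.5) = 1 + j1 → |·| ≈ 1.4142, ∠ ≈ 45.00°
zero (1 + j2·0.005) = 1 + j0.01 → |·| ≈ 1, ∠ ≈ 0.57°
pole (1 + j2·0.1) = 1 + j0.2 → |·| ≈ 1.0198, ∠ ≈ 11.31°
pole (1 + j2·0.025) = 1 + j0.05 → |·| ≈ 1.0012, ∠ ≈ 2.86°
|G| = 2 · 1.4142 · 1 / (1.0198 · 1.0012) ≈ 2.7702
Gain = 20 log₁₀(2.7702) ≈ 8.85 dB
∠G = (45.00° + 0.57°) − (11.31° + 2.86°) = 31.40°

At ω = 10 rad/s:
zero (1 + j10·0.5) = 1 + j5 → |·| ≈ 5.099, ∠ ≈ 78.69°
zero (1 + j10·0.005) = 1 + j0.05 → |·| ≈ 1.0012, ∠ ≈ 2.86°
pole (1 + j10·0.1) = 1 + j1 → |·| ≈ 1.4142, ∠ ≈ 45.00°
pole (1 + j10·0.025) = 1 + j0.25 → |·| ≈ 1.0308, ∠ ≈ 14.04°
|G| = 2 · 5.099 · 1.0012 / (1.4142 · 1.0308) ≈ 7.0041
Gain = 20 log₁₀(7.0041) ≈ 16.91 dB
∠G = (78.69° + 2.86°) − (45.00° + 14.04°) = 22.51°

ω = 2: 8.9 dB, 31.4°; ω = 10: 16.9 dB, 22.5°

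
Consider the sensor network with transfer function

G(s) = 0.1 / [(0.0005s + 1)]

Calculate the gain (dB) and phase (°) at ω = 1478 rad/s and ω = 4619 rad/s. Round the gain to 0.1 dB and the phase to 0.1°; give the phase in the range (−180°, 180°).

At ω = 1478 rad/s:
pole (1 + j1478·0.0005) = 1 + j0.739 → |·| ≈ 1.2434, ∠ ≈ 36.46°
|G| = 0.1 · 1 / (1.2434) ≈ 0.080425
Gain = 20 log₁₀(0.080425) ≈ -21.89 dB
∠G = (0°) − (36.46°) = -36.46°

At ω = 4619 rad/s:
pole (1 + j4619·0.0005) = 1 + j2.3095 → |·| ≈ 2.5167, ∠ ≈ 66.59°
|G| = 0.1 · 1 / (2.5167) ≈ 0.039735
Gain = 20 log₁₀(0.039735) ≈ -28.02 dB
∠G = (0°) − (66.59°) = -66.59°

ω = 1478: -21.9 dB, -36.5°; ω = 4619: -28.0 dB, -66.6°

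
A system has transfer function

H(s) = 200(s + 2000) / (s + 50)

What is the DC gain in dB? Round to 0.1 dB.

78.1 dB

H(0) = 200·2000 / (50) = 8000
20 log₁₀(8000) ≈ 78.06 dB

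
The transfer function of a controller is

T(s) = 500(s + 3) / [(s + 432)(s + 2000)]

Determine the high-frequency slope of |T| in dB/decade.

-20 dB/decade

Each pole contributes −20 dB/decade at high frequency; each zero contributes +20 dB/decade.
Net: 1 zero(s) − 2 pole(s) → -20 dB/decade.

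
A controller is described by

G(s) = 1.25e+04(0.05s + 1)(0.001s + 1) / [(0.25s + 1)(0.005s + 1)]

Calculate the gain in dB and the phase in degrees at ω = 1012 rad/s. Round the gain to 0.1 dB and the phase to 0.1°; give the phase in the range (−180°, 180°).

56.8 dB, -34.4°

At ω = 1012 rad/s:
zero (1 + j1012·0.05) = 1 + j50.6 → |·| ≈ 50.61, ∠ ≈ 88.87°
zero (1 + j1012·0.001) = 1 + j1.012 → |·| ≈ 1.4227, ∠ ≈ 45.34°
pole (1 + j1012·0.25) = 1 + j253 → |·| ≈ 253, ∠ ≈ 89.77°
pole (1 + j1012·0.005) = 1 + j5.06 → |·| ≈ 5.1579, ∠ ≈ 78.82°
|G| = 1.25e+04 · 50.61 · 1.4227 / (253 · 5.1579) ≈ 689.71
Gain = 20 log₁₀(689.71) ≈ 56.77 dB
∠G = (88.87° + 45.34°) − (89.77° + 78.82°) = -34.38°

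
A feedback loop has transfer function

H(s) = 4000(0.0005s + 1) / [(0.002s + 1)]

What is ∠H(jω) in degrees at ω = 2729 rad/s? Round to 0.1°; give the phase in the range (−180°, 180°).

At ω = 2729 rad/s:
zero (1 + j2729·0.0005) = 1 + j1.3645 → |·| ≈ 1.6917, ∠ ≈ 53.76°
pole (1 + j2729·0.002) = 1 + j5.458 → |·| ≈ 5.5489, ∠ ≈ 79.62°
∠H = (53.76°) − (79.62°) = -25.86°

-25.9°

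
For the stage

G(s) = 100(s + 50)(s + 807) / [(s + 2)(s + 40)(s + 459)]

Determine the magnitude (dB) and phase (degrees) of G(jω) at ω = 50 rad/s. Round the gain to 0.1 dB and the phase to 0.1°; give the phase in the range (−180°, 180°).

11.7 dB, -96.7°

At s = jω = j50:
zero (s+50): 50 + j50 → |·| = √(50²+50²) = √5000 ≈ 70.711, ∠ = arctan(50/50) ≈ 45.00°
zero (s+807): 807 + j50 → |·| = √(807²+50²) = √653749 ≈ 808.55, ∠ = arctan(50/807) ≈ 3.55°
pole (s+2): 2 + j50 → |·| = √(2²+50²) = √2504 ≈ 50.04, ∠ = arctan(50/2) ≈ 87.71°
pole (s+40): 40 + j50 → |·| = √(40²+50²) = √4100 ≈ 64.031, ∠ = arctan(50/40) ≈ 51.34°
pole (s+459): 459 + j50 → |·| = √(459²+50²) = √213181 ≈ 461.72, ∠ = arctan(50/459) ≈ 6.22°
|G| = 100 · 57173 / 1.4794e+06 ≈ 3.8646
Gain = 20 log₁₀(3.8646) ≈ 11.74 dB
∠G = 48.55° − 145.27° = -96.72°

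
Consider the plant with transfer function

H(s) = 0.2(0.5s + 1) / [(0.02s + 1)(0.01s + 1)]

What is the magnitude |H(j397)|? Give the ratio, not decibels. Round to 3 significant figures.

At ω = 397 rad/s:
zero (1 + j397·0.5) = 1 + j198.5 → |·| ≈ 198.5, ∠ ≈ 89.71°
pole (1 + j397·0.02) = 1 + j7.94 → |·| ≈ 8.0027, ∠ ≈ 82.82°
pole (1 + j397·0.01) = 1 + j3.97 → |·| ≈ 4.094, ∠ ≈ 75.86°
|H| = 0.2 · 198.5 / (8.0027 · 4.094) ≈ 1.2117

1.21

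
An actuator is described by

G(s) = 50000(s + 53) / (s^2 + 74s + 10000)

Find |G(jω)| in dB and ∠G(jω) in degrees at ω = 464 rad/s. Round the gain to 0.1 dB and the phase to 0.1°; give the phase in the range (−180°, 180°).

At s = jω = j464:
zero (s+53): 53 + j464 → |·| = √(53²+464²) = √218105 ≈ 467.02, ∠ = arctan(464/53) ≈ 83.48°
quadratic: (j464)² + 74·j464 + 10000 = -205296 + j34336 → |·| ≈ 2.0815e+05, ∠ ≈ 170.51°
|G| = 50000 · 467.02 / 2.0815e+05 ≈ 112.18
Gain = 20 log₁₀(112.18) ≈ 41.00 dB
∠G = 83.48° − 170.51° = -87.03°

41.0 dB, -87.0°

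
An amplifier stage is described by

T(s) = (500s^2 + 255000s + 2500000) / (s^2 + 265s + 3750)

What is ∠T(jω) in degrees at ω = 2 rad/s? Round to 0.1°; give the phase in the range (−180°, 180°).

Substitute s = j2:
Numerator: 500(j2)^2 + 255000(j2) + 2500000 = 2498000 + j510000
Denominator: (j2)^2 + 265(j2) + 3750 = 3746 + j530
|N| = √(2498000² + 510000²) ≈ 2.5495e+06, ∠N ≈ 11.54°
|D| = √(3746² + 530²) ≈ 3783.3, ∠D ≈ 8.05°
∠T = 11.54° − 8.05° = 3.49°

3.5°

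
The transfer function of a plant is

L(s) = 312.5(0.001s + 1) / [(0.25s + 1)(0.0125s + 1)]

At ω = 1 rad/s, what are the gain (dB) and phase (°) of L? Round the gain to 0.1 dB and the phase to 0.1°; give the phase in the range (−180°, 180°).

49.6 dB, -14.7°

At ω = 1 rad/s:
zero (1 + j1·0.001) = 1 + j0.001 → |·| ≈ 1, ∠ ≈ 0.06°
pole (1 + j1·0.25) = 1 + j0.25 → |·| ≈ 1.0308, ∠ ≈ 14.04°
pole (1 + j1·0.0125) = 1 + j0.0125 → |·| ≈ 1.0001, ∠ ≈ 0.72°
|L| = 312.5 · 1 / (1.0308 · 1.0001) ≈ 303.13
Gain = 20 log₁₀(303.13) ≈ 49.63 dB
∠L = (0.06°) − (14.04° + 0.72°) = -14.70°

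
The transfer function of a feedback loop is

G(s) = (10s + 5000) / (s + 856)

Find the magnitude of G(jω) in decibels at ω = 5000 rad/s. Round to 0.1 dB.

19.9 dB

Substitute s = j5000:
Numerator: 10(j5000) + 5000 = 5000 + j50000
Denominator: (j5000) + 856 = 856 + j5000
|N| = √(5000² + 50000²) ≈ 50249, ∠N ≈ 84.29°
|D| = √(856² + 5000²) ≈ 5072.7, ∠D ≈ 80.29°
|G| = 50249 / 5072.7 ≈ 9.9058
Gain = 20 log₁₀(9.9058) ≈ 19.92 dB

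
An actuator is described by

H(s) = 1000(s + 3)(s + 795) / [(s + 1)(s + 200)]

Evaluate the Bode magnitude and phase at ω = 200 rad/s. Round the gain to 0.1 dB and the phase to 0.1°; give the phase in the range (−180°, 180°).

At s = jω = j200:
zero (s+3): 3 + j200 → |·| = √(3²+200²) = √40009 ≈ 200.02, ∠ = arctan(200/3) ≈ 89.14°
zero (s+795): 795 + j200 → |·| = √(795²+200²) = √672025 ≈ 819.77, ∠ = arctan(200/795) ≈ 14.12°
pole (s+1): 1 + j200 → |·| = √(1²+200²) = √40001 ≈ 200, ∠ = arctan(200/1) ≈ 89.71°
pole (s+200): 200 + j200 → |·| = √(200²+200²) = √80000 ≈ 282.84, ∠ = arctan(200/200) ≈ 45.00°
|H| = 1000 · 1.6397e+05 / 56568 ≈ 2898.6
Gain = 20 log₁₀(2898.6) ≈ 69.24 dB
∠H = 103.26° − 134.71° = -31.45°

69.2 dB, -31.5°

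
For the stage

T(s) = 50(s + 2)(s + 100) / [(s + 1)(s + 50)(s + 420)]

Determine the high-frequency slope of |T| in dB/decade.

Each pole contributes −20 dB/decade at high frequency; each zero contributes +20 dB/decade.
Net: 2 zero(s) − 3 pole(s) → -20 dB/decade.

-20 dB/decade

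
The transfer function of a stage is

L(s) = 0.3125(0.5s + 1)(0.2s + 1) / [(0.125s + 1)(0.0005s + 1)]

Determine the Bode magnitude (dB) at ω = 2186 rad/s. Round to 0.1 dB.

At ω = 2186 rad/s:
zero (1 + j2186·0.5) = 1 + j1093 → |·| ≈ 1093, ∠ ≈ 89.95°
zero (1 + j2186·0.2) = 1 + j437.2 → |·| ≈ 437.2, ∠ ≈ 89.87°
pole (1 + j2186·0.125) = 1 + j273.25 → |·| ≈ 273.25, ∠ ≈ 89.79°
pole (1 + j2186·0.0005) = 1 + j1.093 → |·| ≈ 1.4814, ∠ ≈ 47.54°
|L| = 0.3125 · 1093 · 437.2 / (273.25 · 1.4814) ≈ 368.91
Gain = 20 log₁₀(368.91) ≈ 51.34 dB

51.3 dB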